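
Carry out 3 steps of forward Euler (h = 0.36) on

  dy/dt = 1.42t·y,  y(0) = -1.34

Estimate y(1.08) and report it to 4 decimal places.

Euler: y_{n+1} = y_n + h·f(t_n, y_n).
t=0.000000, y=-1.340000: f=0.000000 → y ← -1.340000 + 0.36·0.000000 = -1.340000
t=0.360000, y=-1.340000: f=-0.685008 → y ← -1.340000 + 0.36·(-0.685008) = -1.586603
t=0.720000, y=-1.586603: f=-1.622143 → y ← -1.586603 + 0.36·(-1.622143) = -2.170574
y(1.08) ≈ -2.1706

-2.1706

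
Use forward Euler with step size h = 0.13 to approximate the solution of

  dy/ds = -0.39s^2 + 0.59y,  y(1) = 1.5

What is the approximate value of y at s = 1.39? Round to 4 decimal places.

1.6633

Euler: y_{n+1} = y_n + h·f(s_n, y_n).
s=1.000000, y=1.500000: f=0.495000 → y ← 1.500000 + 0.13·0.495000 = 1.564350
s=1.130000, y=1.564350: f=0.424976 → y ← 1.564350 + 0.13·0.424976 = 1.619597
s=1.260000, y=1.619597: f=0.336398 → y ← 1.619597 + 0.13·0.336398 = 1.663329
y(1.39) ≈ 1.6633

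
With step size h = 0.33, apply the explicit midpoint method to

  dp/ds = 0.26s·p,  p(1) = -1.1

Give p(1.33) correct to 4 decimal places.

Midpoint: k1 = f(s_n, p_n); k2 = f(s_n + h/2, p_n + (h/2)·k1); p_{n+1} = p_n + h·k2.
s=1.000000, p=-1.100000:
  k1 = f(1.000000, -1.100000) = -0.286000
  k2 = f(1.165000, -1.147190) = -0.347484
  p ← -1.100000 + 0.33·(-0.347484) = -1.214670
p(1.33) ≈ -1.2147

-1.2147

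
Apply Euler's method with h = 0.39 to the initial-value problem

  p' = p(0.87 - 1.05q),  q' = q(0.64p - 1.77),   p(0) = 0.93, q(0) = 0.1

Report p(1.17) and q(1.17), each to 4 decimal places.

2.1084, 0.0234

Euler on (p,q): p_{n+1} = p_n + h·p', q_{n+1} = q_n + h·q'.
0.000000: (0.930000, 0.100000); f=(0.711450, -0.117480) → (1.207466, 0.054183)
0.390000: (1.207466, 0.054183); f=(0.981800, -0.054032) → (1.590367, 0.033110)
0.780000: (1.590367, 0.033110); f=(1.328329, -0.024904) → (2.108416, 0.023398)
(p(1.17), q(1.17)) ≈ (2.1084, 0.0234)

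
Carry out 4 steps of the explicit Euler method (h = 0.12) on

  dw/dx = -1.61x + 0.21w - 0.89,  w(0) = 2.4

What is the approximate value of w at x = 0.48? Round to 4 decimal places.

Euler: w_{n+1} = w_n + h·f(x_n, w_n).
x=0.000000, w=2.400000: f=-0.386000 → w ← 2.400000 + 0.12·(-0.386000) = 2.353680
x=0.120000, w=2.353680: f=-0.588927 → w ← 2.353680 + 0.12·(-0.588927) = 2.283009
x=0.240000, w=2.283009: f=-0.796968 → w ← 2.283009 + 0.12·(-0.796968) = 2.187373
x=0.360000, w=2.187373: f=-1.010252 → w ← 2.187373 + 0.12·(-1.010252) = 2.066142
w(0.48) ≈ 2.0661

2.0661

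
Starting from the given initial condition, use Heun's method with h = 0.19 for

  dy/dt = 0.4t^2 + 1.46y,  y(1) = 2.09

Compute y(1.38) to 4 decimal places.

Heun: k1 = f(t_n, y_n); k2 = f(t_n + h, y_n + h·k1); y_{n+1} = y_n + (h/2)·(k1 + k2).
t=1.000000, y=2.090000:
  k1 = f(1.000000, 2.090000) = 3.451400
  k2 = f(1.190000, 2.745766) = 4.575258
  y ← 2.090000 + (0.19/2)·(3.451400 + 4.575258) = 2.852533
t=1.190000, y=2.852533:
  k1 = f(1.190000, 2.852533) = 4.731138
  k2 = f(1.380000, 3.751449) = 6.238875
  y ← 2.852533 + (0.19/2)·(4.731138 + 6.238875) = 3.894684
y(1.38) ≈ 3.8947

3.8947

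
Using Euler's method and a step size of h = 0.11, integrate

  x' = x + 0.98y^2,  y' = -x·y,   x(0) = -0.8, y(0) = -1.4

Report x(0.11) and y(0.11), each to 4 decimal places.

-0.6767, -1.5232

Euler on (x,y): x_{n+1} = x_n + h·x', y_{n+1} = y_n + h·y'.
0.000000: (-0.800000, -1.400000); f=(1.120800, -1.120000) → (-0.676712, -1.523200)
(x(0.11), y(0.11)) ≈ (-0.6767, -1.5232)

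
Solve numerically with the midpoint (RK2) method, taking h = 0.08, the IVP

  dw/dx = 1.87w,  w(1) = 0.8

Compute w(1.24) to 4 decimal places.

1.2513

Midpoint: k1 = f(x_n, w_n); k2 = f(x_n + h/2, w_n + (h/2)·k1); w_{n+1} = w_n + h·k2.
x=1.000000, w=0.800000:
  k1 = f(1.000000, 0.800000) = 1.496000
  k2 = f(1.040000, 0.859840) = 1.607901
  w ← 0.800000 + 0.08·1.607901 = 0.928632
x=1.080000, w=0.928632:
  k1 = f(1.080000, 0.928632) = 1.736542
  k2 = f(1.120000, 0.998094) = 1.866435
  w ← 0.928632 + 0.08·1.866435 = 1.077947
x=1.160000, w=1.077947:
  k1 = f(1.160000, 1.077947) = 2.015761
  k2 = f(1.200000, 1.158577) = 2.166540
  w ← 1.077947 + 0.08·2.166540 = 1.251270
w(1.24) ≈ 1.2513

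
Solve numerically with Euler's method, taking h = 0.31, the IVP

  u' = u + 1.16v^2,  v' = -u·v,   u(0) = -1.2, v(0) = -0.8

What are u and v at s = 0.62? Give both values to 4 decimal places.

-1.3246, -1.5542

Euler on (u,v): u_{n+1} = u_n + h·u', v_{n+1} = v_n + h·v'.
0.000000: (-1.200000, -0.800000); f=(-0.457600, -0.960000) → (-1.341856, -1.097600)
0.310000: (-1.341856, -1.097600); f=(0.055626, -1.472821) → (-1.324612, -1.554175)
(u(0.62), v(0.62)) ≈ (-1.3246, -1.5542)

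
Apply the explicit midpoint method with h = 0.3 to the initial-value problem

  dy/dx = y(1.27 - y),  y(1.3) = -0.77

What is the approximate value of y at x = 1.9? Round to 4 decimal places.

-3.5019

Midpoint: k1 = f(x_n, y_n); k2 = f(x_n + h/2, y_n + (h/2)·k1); y_{n+1} = y_n + h·k2.
x=1.300000, y=-0.770000:
  k1 = f(1.300000, -0.770000) = -1.570800
  k2 = f(1.450000, -1.005620) = -2.288409
  y ← -0.770000 + 0.3·(-2.288409) = -1.456523
x=1.600000, y=-1.456523:
  k1 = f(1.600000, -1.456523) = -3.971242
  k2 = f(1.750000, -2.052209) = -6.817867
  y ← -1.456523 + 0.3·(-6.817867) = -3.501883
y(1.9) ≈ -3.5019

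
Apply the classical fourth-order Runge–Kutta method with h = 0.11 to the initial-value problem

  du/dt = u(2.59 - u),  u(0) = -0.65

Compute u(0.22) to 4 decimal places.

-1.4232

RK4: k1 = f(t_n, u_n); k2 = f(t_n + h/2, u_n + (h/2)·k1); k3 = f(t_n + h/2, u_n + (h/2)·k2); k4 = f(t_n + h, u_n + h·k3); u_{n+1} = u_n + (h/6)·(k1 + 2k2 + 2k3 + k4).
t=0.000000, u=-0.650000:
  k1 = f(0.000000, -0.650000) = -2.106000
  k2 = f(0.055000, -0.765830) = -2.569995
  k3 = f(0.055000, -0.791350) = -2.675830
  k4 = f(0.110000, -0.944341) = -3.337625
  u ← -0.650000 + (0.11/6)·(k1 + 2k2 + 2k3 + k4) = -0.942147
t=0.110000, u=-0.942147:
  k1 = f(0.110000, -0.942147) = -3.327800
  k2 = f(0.165000, -1.125176) = -4.180226
  k3 = f(0.165000, -1.172059) = -4.409356
  k4 = f(0.220000, -1.427176) = -5.733216
  u ← -0.942147 + (0.11/6)·(k1 + 2k2 + 2k3 + k4) = -1.423217
u(0.22) ≈ -1.4232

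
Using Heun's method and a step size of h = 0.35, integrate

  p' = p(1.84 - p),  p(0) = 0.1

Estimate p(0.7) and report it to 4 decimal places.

Heun: k1 = f(x_n, p_n); k2 = f(x_n + h, p_n + h·k1); p_{n+1} = p_n + (h/2)·(k1 + k2).
x=0.000000, p=0.100000:
  k1 = f(0.000000, 0.100000) = 0.174000
  k2 = f(0.350000, 0.160900) = 0.270167
  p ← 0.100000 + (0.35/2)·(0.174000 + 0.270167) = 0.177729
x=0.350000, p=0.177729:
  k1 = f(0.350000, 0.177729) = 0.295434
  k2 = f(0.700000, 0.281131) = 0.438247
  p ← 0.177729 + (0.35/2)·(0.295434 + 0.438247) = 0.306123
p(0.7) ≈ 0.3061

0.3061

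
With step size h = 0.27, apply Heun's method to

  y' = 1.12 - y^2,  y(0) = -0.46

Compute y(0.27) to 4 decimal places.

-0.1924

Heun: k1 = f(t_n, y_n); k2 = f(t_n + h, y_n + h·k1); y_{n+1} = y_n + (h/2)·(k1 + k2).
t=0.000000, y=-0.460000:
  k1 = f(0.000000, -0.460000) = 0.908400
  k2 = f(0.270000, -0.214732) = 1.073890
  y ← -0.460000 + (0.27/2)·(0.908400 + 1.073890) = -0.192391
y(0.27) ≈ -0.1924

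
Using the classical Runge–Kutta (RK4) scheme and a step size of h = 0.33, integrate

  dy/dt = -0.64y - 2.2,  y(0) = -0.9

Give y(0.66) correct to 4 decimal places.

-1.7742

RK4: k1 = f(t_n, y_n); k2 = f(t_n + h/2, y_n + (h/2)·k1); k3 = f(t_n + h/2, y_n + (h/2)·k2); k4 = f(t_n + h, y_n + h·k3); y_{n+1} = y_n + (h/6)·(k1 + 2k2 + 2k3 + k4).
t=0.000000, y=-0.900000:
  k1 = f(0.000000, -0.900000) = -1.624000
  k2 = f(0.165000, -1.167960) = -1.452506
  k3 = f(0.165000, -1.139663) = -1.470615
  k4 = f(0.330000, -1.385303) = -1.313406
  y ← -0.900000 + (0.33/6)·(k1 + 2k2 + 2k3 + k4) = -1.383101
t=0.330000, y=-1.383101:
  k1 = f(0.330000, -1.383101) = -1.314816
  k2 = f(0.495000, -1.600045) = -1.175971
  k3 = f(0.495000, -1.577136) = -1.190633
  k4 = f(0.660000, -1.776010) = -1.063354
  y ← -1.383101 + (0.33/6)·(k1 + 2k2 + 2k3 + k4) = -1.774226
y(0.66) ≈ -1.7742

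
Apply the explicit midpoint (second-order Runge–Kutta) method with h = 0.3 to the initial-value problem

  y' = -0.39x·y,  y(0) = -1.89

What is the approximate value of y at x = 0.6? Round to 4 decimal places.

-1.7608

Midpoint: k1 = f(x_n, y_n); k2 = f(x_n + h/2, y_n + (h/2)·k1); y_{n+1} = y_n + h·k2.
x=0.000000, y=-1.890000:
  k1 = f(0.000000, -1.890000) = 0.000000
  k2 = f(0.150000, -1.890000) = 0.110565
  y ← -1.890000 + 0.3·0.110565 = -1.856830
x=0.300000, y=-1.856830:
  k1 = f(0.300000, -1.856830) = 0.217249
  k2 = f(0.450000, -1.824243) = 0.320155
  y ← -1.856830 + 0.3·0.320155 = -1.760784
y(0.6) ≈ -1.7608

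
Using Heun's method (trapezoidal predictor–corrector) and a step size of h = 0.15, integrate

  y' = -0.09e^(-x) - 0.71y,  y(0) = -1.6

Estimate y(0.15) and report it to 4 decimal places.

Heun: k1 = f(x_n, y_n); k2 = f(x_n + h, y_n + h·k1); y_{n+1} = y_n + (h/2)·(k1 + k2).
x=0.000000, y=-1.600000:
  k1 = f(0.000000, -1.600000) = 1.046000
  k2 = f(0.150000, -1.443100) = 0.947137
  y ← -1.600000 + (0.15/2)·(1.046000 + 0.947137) = -1.450515
y(0.15) ≈ -1.4505

-1.4505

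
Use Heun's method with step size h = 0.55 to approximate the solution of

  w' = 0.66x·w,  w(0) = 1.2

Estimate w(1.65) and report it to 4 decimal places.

2.8613

Heun: k1 = f(x_n, w_n); k2 = f(x_n + h, w_n + h·k1); w_{n+1} = w_n + (h/2)·(k1 + k2).
x=0.000000, w=1.200000:
  k1 = f(0.000000, 1.200000) = 0.000000
  k2 = f(0.550000, 1.200000) = 0.435600
  w ← 1.200000 + (0.55/2)·(0.000000 + 0.435600) = 1.319790
x=0.550000, w=1.319790:
  k1 = f(0.550000, 1.319790) = 0.479084
  k2 = f(1.100000, 1.583286) = 1.149466
  w ← 1.319790 + (0.55/2)·(0.479084 + 1.149466) = 1.767641
x=1.100000, w=1.767641:
  k1 = f(1.100000, 1.767641) = 1.283307
  k2 = f(1.650000, 2.473460) = 2.693598
  w ← 1.767641 + (0.55/2)·(1.283307 + 2.693598) = 2.861290
w(1.65) ≈ 2.8613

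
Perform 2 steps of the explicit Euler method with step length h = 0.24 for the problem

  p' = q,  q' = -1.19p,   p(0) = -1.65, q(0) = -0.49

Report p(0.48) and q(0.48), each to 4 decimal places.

Euler on (p,q): p_{n+1} = p_n + h·p', q_{n+1} = q_n + h·q'.
0.000000: (-1.650000, -0.490000); f=(-0.490000, 1.963500) → (-1.767600, -0.018760)
0.240000: (-1.767600, -0.018760); f=(-0.018760, 2.103444) → (-1.772102, 0.486067)
(p(0.48), q(0.48)) ≈ (-1.7721, 0.4861)

-1.7721, 0.4861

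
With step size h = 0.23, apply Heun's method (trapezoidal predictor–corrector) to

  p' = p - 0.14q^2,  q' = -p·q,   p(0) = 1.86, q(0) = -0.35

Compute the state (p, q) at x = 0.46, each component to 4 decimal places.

2.9313, -0.1288

Heun on (p,q): k1 = f(x_n, state_n); k2 = f(x_n + h, state_n + h·k1); state_{n+1} = state_n + (h/2)·(k1 + k2).
0.000000: (1.860000, -0.350000)
  k1 = (1.842850, 0.651000)
  predictor → (2.283856, -0.200270)
  k2 = (2.278240, 0.457388)
  → (2.333925, -0.222535)
0.230000: (2.333925, -0.222535)
  k1 = (2.326992, 0.519381)
  predictor → (2.869134, -0.103078)
  k2 = (2.867646, 0.295744)
  → (2.931309, -0.128796)
(p(0.46), q(0.46)) ≈ (2.9313, -0.1288)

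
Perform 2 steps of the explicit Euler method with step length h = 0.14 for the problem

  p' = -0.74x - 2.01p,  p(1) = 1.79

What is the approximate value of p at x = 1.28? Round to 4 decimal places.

0.7318

Euler: p_{n+1} = p_n + h·f(x_n, p_n).
x=1.000000, p=1.790000: f=-4.337900 → p ← 1.790000 + 0.14·(-4.337900) = 1.182694
x=1.140000, p=1.182694: f=-3.220815 → p ← 1.182694 + 0.14·(-3.220815) = 0.731780
p(1.28) ≈ 0.7318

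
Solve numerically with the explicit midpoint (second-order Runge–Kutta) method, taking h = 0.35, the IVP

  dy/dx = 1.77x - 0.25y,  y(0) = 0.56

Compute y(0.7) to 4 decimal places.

0.8853

Midpoint: k1 = f(x_n, y_n); k2 = f(x_n + h/2, y_n + (h/2)·k1); y_{n+1} = y_n + h·k2.
x=0.000000, y=0.560000:
  k1 = f(0.000000, 0.560000) = -0.140000
  k2 = f(0.175000, 0.535500) = 0.175875
  y ← 0.560000 + 0.35·0.175875 = 0.621556
x=0.350000, y=0.621556:
  k1 = f(0.350000, 0.621556) = 0.464111
  k2 = f(0.525000, 0.702776) = 0.753556
  y ← 0.621556 + 0.35·0.753556 = 0.885301
y(0.7) ≈ 0.8853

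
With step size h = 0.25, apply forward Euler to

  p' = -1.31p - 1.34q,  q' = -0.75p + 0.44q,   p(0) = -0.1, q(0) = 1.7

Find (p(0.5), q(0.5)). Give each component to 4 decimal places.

Euler on (p,q): p_{n+1} = p_n + h·p', q_{n+1} = q_n + h·q'.
0.000000: (-0.100000, 1.700000); f=(-2.147000, 0.823000) → (-0.636750, 1.905750)
0.250000: (-0.636750, 1.905750); f=(-1.719562, 1.316092) → (-1.066641, 2.234773)
(p(0.5), q(0.5)) ≈ (-1.0666, 2.2348)

-1.0666, 2.2348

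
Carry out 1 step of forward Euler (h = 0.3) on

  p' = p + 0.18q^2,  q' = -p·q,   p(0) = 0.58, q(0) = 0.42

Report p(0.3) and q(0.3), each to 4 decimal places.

0.7635, 0.3469

Euler on (p,q): p_{n+1} = p_n + h·p', q_{n+1} = q_n + h·q'.
0.000000: (0.580000, 0.420000); f=(0.611752, -0.243600) → (0.763526, 0.346920)
(p(0.3), q(0.3)) ≈ (0.7635, 0.3469)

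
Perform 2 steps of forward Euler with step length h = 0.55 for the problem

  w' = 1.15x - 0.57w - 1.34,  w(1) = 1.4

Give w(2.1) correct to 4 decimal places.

Euler: w_{n+1} = w_n + h·f(x_n, w_n).
x=1.000000, w=1.400000: f=-0.988000 → w ← 1.400000 + 0.55·(-0.988000) = 0.856600
x=1.550000, w=0.856600: f=-0.045762 → w ← 0.856600 + 0.55·(-0.045762) = 0.831431
w(2.1) ≈ 0.8314

0.8314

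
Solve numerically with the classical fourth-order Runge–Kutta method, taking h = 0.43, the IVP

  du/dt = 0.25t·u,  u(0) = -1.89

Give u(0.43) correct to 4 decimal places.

-1.9342

RK4: k1 = f(t_n, u_n); k2 = f(t_n + h/2, u_n + (h/2)·k1); k3 = f(t_n + h/2, u_n + (h/2)·k2); k4 = f(t_n + h, u_n + h·k3); u_{n+1} = u_n + (h/6)·(k1 + 2k2 + 2k3 + k4).
t=0.000000, u=-1.890000:
  k1 = f(0.000000, -1.890000) = 0.000000
  k2 = f(0.215000, -1.890000) = -0.101587
  k3 = f(0.215000, -1.911841) = -0.102761
  k4 = f(0.430000, -1.934187) = -0.207925
  u ← -1.890000 + (0.43/6)·(k1 + 2k2 + 2k3 + k4) = -1.934191
u(0.43) ≈ -1.9342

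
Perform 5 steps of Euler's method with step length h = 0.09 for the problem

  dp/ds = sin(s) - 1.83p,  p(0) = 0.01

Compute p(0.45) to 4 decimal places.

Euler: p_{n+1} = p_n + h·f(s_n, p_n).
s=0.000000, p=0.010000: f=-0.018300 → p ← 0.010000 + 0.09·(-0.018300) = 0.008353
s=0.090000, p=0.008353: f=0.074593 → p ← 0.008353 + 0.09·0.074593 = 0.015066
s=0.180000, p=0.015066: f=0.151458 → p ← 0.015066 + 0.09·0.151458 = 0.028698
s=0.270000, p=0.028698: f=0.214215 → p ← 0.028698 + 0.09·0.214215 = 0.047977
s=0.360000, p=0.047977: f=0.264476 → p ← 0.047977 + 0.09·0.264476 = 0.071780
p(0.45) ≈ 0.0718

0.0718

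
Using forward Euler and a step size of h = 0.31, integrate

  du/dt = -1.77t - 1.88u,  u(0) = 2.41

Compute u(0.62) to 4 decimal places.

Euler: u_{n+1} = u_n + h·f(t_n, u_n).
t=0.000000, u=2.410000: f=-4.530800 → u ← 2.410000 + 0.31·(-4.530800) = 1.005452
t=0.310000, u=1.005452: f=-2.438950 → u ← 1.005452 + 0.31·(-2.438950) = 0.249378
u(0.62) ≈ 0.2494

0.2494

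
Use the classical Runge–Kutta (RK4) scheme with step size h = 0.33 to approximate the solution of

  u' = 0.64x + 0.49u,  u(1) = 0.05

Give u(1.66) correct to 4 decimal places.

RK4: k1 = f(x_n, u_n); k2 = f(x_n + h/2, u_n + (h/2)·k1); k3 = f(x_n + h/2, u_n + (h/2)·k2); k4 = f(x_n + h, u_n + h·k3); u_{n+1} = u_n + (h/6)·(k1 + 2k2 + 2k3 + k4).
x=1.000000, u=0.050000:
  k1 = f(1.000000, 0.050000) = 0.664500
  k2 = f(1.165000, 0.159643) = 0.823825
  k3 = f(1.165000, 0.185931) = 0.836706
  k4 = f(1.330000, 0.326113) = 1.010995
  u ← 0.050000 + (0.33/6)·(k1 + 2k2 + 2k3 + k4) = 0.324811
x=1.330000, u=0.324811:
  k1 = f(1.330000, 0.324811) = 1.010357
  k2 = f(1.495000, 0.491520) = 1.197645
  k3 = f(1.495000, 0.522422) = 1.212787
  k4 = f(1.660000, 0.725030) = 1.417665
  u ← 0.324811 + (0.33/6)·(k1 + 2k2 + 2k3 + k4) = 0.723499
u(1.66) ≈ 0.7235

0.7235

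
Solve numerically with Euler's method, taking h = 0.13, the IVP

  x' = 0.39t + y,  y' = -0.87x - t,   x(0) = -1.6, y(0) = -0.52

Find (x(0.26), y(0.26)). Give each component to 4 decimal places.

Euler on (x,y): x_{n+1} = x_n + h·x', y_{n+1} = y_n + h·y'.
0.000000: (-1.600000, -0.520000); f=(-0.520000, 1.392000) → (-1.667600, -0.339040)
0.130000: (-1.667600, -0.339040); f=(-0.288340, 1.320812) → (-1.705084, -0.167334)
(x(0.26), y(0.26)) ≈ (-1.7051, -0.1673)

-1.7051, -0.1673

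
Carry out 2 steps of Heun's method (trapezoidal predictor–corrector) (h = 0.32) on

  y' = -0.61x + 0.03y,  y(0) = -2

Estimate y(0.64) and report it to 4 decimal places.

-2.1643

Heun: k1 = f(x_n, y_n); k2 = f(x_n + h, y_n + h·k1); y_{n+1} = y_n + (h/2)·(k1 + k2).
x=0.000000, y=-2.000000:
  k1 = f(0.000000, -2.000000) = -0.060000
  k2 = f(0.320000, -2.019200) = -0.255776
  y ← -2.000000 + (0.32/2)·(-0.060000 + (-0.255776)) = -2.050524
x=0.320000, y=-2.050524:
  k1 = f(0.320000, -2.050524) = -0.256716
  k2 = f(0.640000, -2.132673) = -0.454380
  y ← -2.050524 + (0.32/2)·(-0.256716 + (-0.454380)) = -2.164300
y(0.64) ≈ -2.1643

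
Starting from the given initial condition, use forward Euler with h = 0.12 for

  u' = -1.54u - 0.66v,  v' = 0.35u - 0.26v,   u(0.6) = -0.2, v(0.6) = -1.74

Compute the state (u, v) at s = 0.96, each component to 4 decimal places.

Euler on (u,v): u_{n+1} = u_n + h·u', v_{n+1} = v_n + h·v'.
0.600000: (-0.200000, -1.740000); f=(1.456400, 0.382400) → (-0.025232, -1.694112)
0.720000: (-0.025232, -1.694112); f=(1.156971, 0.431638) → (0.113605, -1.642315)
0.840000: (0.113605, -1.642315); f=(0.908977, 0.466764) → (0.222682, -1.586304)
(u(0.96), v(0.96)) ≈ (0.2227, -1.5863)

0.2227, -1.5863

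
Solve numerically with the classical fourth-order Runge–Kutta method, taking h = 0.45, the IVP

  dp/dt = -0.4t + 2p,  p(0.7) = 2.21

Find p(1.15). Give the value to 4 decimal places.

5.1641

RK4: k1 = f(t_n, p_n); k2 = f(t_n + h/2, p_n + (h/2)·k1); k3 = f(t_n + h/2, p_n + (h/2)·k2); k4 = f(t_n + h, p_n + h·k3); p_{n+1} = p_n + (h/6)·(k1 + 2k2 + 2k3 + k4).
t=0.700000, p=2.210000:
  k1 = f(0.700000, 2.210000) = 4.140000
  k2 = f(0.925000, 3.141500) = 5.913000
  k3 = f(0.925000, 3.540425) = 6.710850
  k4 = f(1.150000, 5.229883) = 9.999765
  p ← 2.210000 + (0.45/6)·(k1 + 2k2 + 2k3 + k4) = 5.164060
p(1.15) ≈ 5.1641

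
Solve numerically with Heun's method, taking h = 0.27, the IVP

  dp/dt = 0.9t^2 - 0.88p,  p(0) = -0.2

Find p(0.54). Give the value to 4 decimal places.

Heun: k1 = f(t_n, p_n); k2 = f(t_n + h, p_n + h·k1); p_{n+1} = p_n + (h/2)·(k1 + k2).
t=0.000000, p=-0.200000:
  k1 = f(0.000000, -0.200000) = 0.176000
  k2 = f(0.270000, -0.152480) = 0.199792
  p ← -0.200000 + (0.27/2)·(0.176000 + 0.199792) = -0.149268
t=0.270000, p=-0.149268:
  k1 = f(0.270000, -0.149268) = 0.196966
  k2 = f(0.540000, -0.096087) = 0.346997
  p ← -0.149268 + (0.27/2)·(0.196966 + 0.346997) = -0.075833
p(0.54) ≈ -0.0758

-0.0758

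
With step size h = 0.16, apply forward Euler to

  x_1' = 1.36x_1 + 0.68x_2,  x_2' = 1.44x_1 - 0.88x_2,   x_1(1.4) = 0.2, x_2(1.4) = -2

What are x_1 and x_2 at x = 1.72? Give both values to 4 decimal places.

Euler on (x_1,x_2): x_1_{n+1} = x_1_n + h·x_1', x_2_{n+1} = x_2_n + h·x_2'.
1.400000: (0.200000, -2.000000); f=(-1.088000, 2.048000) → (0.025920, -1.672320)
1.560000: (0.025920, -1.672320); f=(-1.101926, 1.508966) → (-0.150388, -1.430885)
(x_1(1.72), x_2(1.72)) ≈ (-0.1504, -1.4309)

-0.1504, -1.4309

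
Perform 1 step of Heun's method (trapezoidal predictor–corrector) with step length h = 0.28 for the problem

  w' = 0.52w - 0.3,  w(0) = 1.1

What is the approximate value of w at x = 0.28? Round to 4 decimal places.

Heun: k1 = f(x_n, w_n); k2 = f(x_n + h, w_n + h·k1); w_{n+1} = w_n + (h/2)·(k1 + k2).
x=0.000000, w=1.100000:
  k1 = f(0.000000, 1.100000) = 0.272000
  k2 = f(0.280000, 1.176160) = 0.311603
  w ← 1.100000 + (0.28/2)·(0.272000 + 0.311603) = 1.181704
w(0.28) ≈ 1.1817

1.1817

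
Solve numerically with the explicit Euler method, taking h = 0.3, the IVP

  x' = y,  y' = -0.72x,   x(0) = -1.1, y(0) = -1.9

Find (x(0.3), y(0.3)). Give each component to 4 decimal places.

Euler on (x,y): x_{n+1} = x_n + h·x', y_{n+1} = y_n + h·y'.
0.000000: (-1.100000, -1.900000); f=(-1.900000, 0.792000) → (-1.670000, -1.662400)
(x(0.3), y(0.3)) ≈ (-1.6700, -1.6624)

-1.6700, -1.6624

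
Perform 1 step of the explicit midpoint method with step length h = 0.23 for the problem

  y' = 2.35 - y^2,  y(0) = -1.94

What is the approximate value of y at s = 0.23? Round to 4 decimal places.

-2.4163

Midpoint: k1 = f(s_n, y_n); k2 = f(s_n + h/2, y_n + (h/2)·k1); y_{n+1} = y_n + h·k2.
s=0.000000, y=-1.940000:
  k1 = f(0.000000, -1.940000) = -1.413600
  k2 = f(0.115000, -2.102564) = -2.070775
  y ← -1.940000 + 0.23·(-2.070775) = -2.416278
y(0.23) ≈ -2.4163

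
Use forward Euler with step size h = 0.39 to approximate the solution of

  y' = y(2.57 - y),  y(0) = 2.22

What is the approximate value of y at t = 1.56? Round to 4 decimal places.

2.5700

Euler: y_{n+1} = y_n + h·f(t_n, y_n).
t=0.000000, y=2.220000: f=0.777000 → y ← 2.220000 + 0.39·0.777000 = 2.523030
t=0.390000, y=2.523030: f=0.118507 → y ← 2.523030 + 0.39·0.118507 = 2.569248
t=0.780000, y=2.569248: f=0.001933 → y ← 2.569248 + 0.39·0.001933 = 2.570002
t=1.170000, y=2.570002: f=-0.000004 → y ← 2.570002 + 0.39·(-0.000004) = 2.570000
y(1.56) ≈ 2.5700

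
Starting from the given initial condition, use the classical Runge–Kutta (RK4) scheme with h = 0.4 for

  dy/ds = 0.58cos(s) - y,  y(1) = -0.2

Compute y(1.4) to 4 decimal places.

-0.0677

RK4: k1 = f(s_n, y_n); k2 = f(s_n + h/2, y_n + (h/2)·k1); k3 = f(s_n + h/2, y_n + (h/2)·k2); k4 = f(s_n + h, y_n + h·k3); y_{n+1} = y_n + (h/6)·(k1 + 2k2 + 2k3 + k4).
s=1.000000, y=-0.200000:
  k1 = f(1.000000, -0.200000) = 0.513375
  k2 = f(1.200000, -0.097325) = 0.307492
  k3 = f(1.200000, -0.138502) = 0.348669
  k4 = f(1.400000, -0.060532) = 0.159113
  y ← -0.200000 + (0.4/6)·(k1 + 2k2 + 2k3 + k4) = -0.067679
y(1.4) ≈ -0.0677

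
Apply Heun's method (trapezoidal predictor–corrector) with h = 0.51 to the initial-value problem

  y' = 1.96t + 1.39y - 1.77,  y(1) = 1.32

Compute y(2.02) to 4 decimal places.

6.9053

Heun: k1 = f(t_n, y_n); k2 = f(t_n + h, y_n + h·k1); y_{n+1} = y_n + (h/2)·(k1 + k2).
t=1.000000, y=1.320000:
  k1 = f(1.000000, 1.320000) = 2.024800
  k2 = f(1.510000, 2.352648) = 4.459781
  y ← 1.320000 + (0.51/2)·(2.024800 + 4.459781) = 2.973568
t=1.510000, y=2.973568:
  k1 = f(1.510000, 2.973568) = 5.322860
  k2 = f(2.020000, 5.688226) = 10.095835
  y ← 2.973568 + (0.51/2)·(5.322860 + 10.095835) = 6.905335
y(2.02) ≈ 6.9053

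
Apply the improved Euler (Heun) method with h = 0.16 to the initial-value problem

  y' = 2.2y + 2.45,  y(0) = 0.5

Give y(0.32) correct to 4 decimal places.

2.1124

Heun: k1 = f(t_n, y_n); k2 = f(t_n + h, y_n + h·k1); y_{n+1} = y_n + (h/2)·(k1 + k2).
t=0.000000, y=0.500000:
  k1 = f(0.000000, 0.500000) = 3.550000
  k2 = f(0.160000, 1.068000) = 4.799600
  y ← 0.500000 + (0.16/2)·(3.550000 + 4.799600) = 1.167968
t=0.160000, y=1.167968:
  k1 = f(0.160000, 1.167968) = 5.019530
  k2 = f(0.320000, 1.971093) = 6.786404
  y ← 1.167968 + (0.16/2)·(5.019530 + 6.786404) = 2.112443
y(0.32) ≈ 2.1124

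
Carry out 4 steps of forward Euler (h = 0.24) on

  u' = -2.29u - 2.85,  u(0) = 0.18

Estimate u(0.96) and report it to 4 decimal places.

Euler: u_{n+1} = u_n + h·f(x_n, u_n).
x=0.000000, u=0.180000: f=-3.262200 → u ← 0.180000 + 0.24·(-3.262200) = -0.602928
x=0.240000, u=-0.602928: f=-1.469295 → u ← -0.602928 + 0.24·(-1.469295) = -0.955559
x=0.480000, u=-0.955559: f=-0.661770 → u ← -0.955559 + 0.24·(-0.661770) = -1.114384
x=0.720000, u=-1.114384: f=-0.298061 → u ← -1.114384 + 0.24·(-0.298061) = -1.185918
u(0.96) ≈ -1.1859

-1.1859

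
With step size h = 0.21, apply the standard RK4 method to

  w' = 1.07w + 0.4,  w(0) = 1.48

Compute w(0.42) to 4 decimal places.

RK4: k1 = f(x_n, w_n); k2 = f(x_n + h/2, w_n + (h/2)·k1); k3 = f(x_n + h/2, w_n + (h/2)·k2); k4 = f(x_n + h, w_n + h·k3); w_{n+1} = w_n + (h/6)·(k1 + 2k2 + 2k3 + k4).
x=0.000000, w=1.480000:
  k1 = f(0.000000, 1.480000) = 1.983600
  k2 = f(0.105000, 1.688278) = 2.206457
  k3 = f(0.105000, 1.711678) = 2.231495
  k4 = f(0.210000, 1.948614) = 2.485017
  w ← 1.480000 + (0.21/6)·(k1 + 2k2 + 2k3 + k4) = 1.947058
x=0.210000, w=1.947058:
  k1 = f(0.210000, 1.947058) = 2.483352
  k2 = f(0.315000, 2.207810) = 2.762357
  k3 = f(0.315000, 2.237106) = 2.793703
  k4 = f(0.420000, 2.533736) = 3.111097
  w ← 1.947058 + (0.21/6)·(k1 + 2k2 + 2k3 + k4) = 2.531788
w(0.42) ≈ 2.5318

2.5318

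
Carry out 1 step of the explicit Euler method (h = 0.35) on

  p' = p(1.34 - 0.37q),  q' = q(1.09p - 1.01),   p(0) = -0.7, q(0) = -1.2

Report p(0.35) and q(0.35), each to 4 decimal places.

-1.1371, -0.4553

Euler on (p,q): p_{n+1} = p_n + h·p', q_{n+1} = q_n + h·q'.
0.000000: (-0.700000, -1.200000); f=(-1.248800, 2.127600) → (-1.137080, -0.455340)
(p(0.35), q(0.35)) ≈ (-1.1371, -0.4553)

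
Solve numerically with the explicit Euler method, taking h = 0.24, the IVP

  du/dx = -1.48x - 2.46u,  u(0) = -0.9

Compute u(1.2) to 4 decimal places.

Euler: u_{n+1} = u_n + h·f(x_n, u_n).
x=0.000000, u=-0.900000: f=2.214000 → u ← -0.900000 + 0.24·2.214000 = -0.368640
x=0.240000, u=-0.368640: f=0.551654 → u ← -0.368640 + 0.24·0.551654 = -0.236243
x=0.480000, u=-0.236243: f=-0.129242 → u ← -0.236243 + 0.24·(-0.129242) = -0.267261
x=0.720000, u=-0.267261: f=-0.408138 → u ← -0.267261 + 0.24·(-0.408138) = -0.365214
x=0.960000, u=-0.365214: f=-0.522373 → u ← -0.365214 + 0.24·(-0.522373) = -0.490584
u(1.2) ≈ -0.4906

-0.4906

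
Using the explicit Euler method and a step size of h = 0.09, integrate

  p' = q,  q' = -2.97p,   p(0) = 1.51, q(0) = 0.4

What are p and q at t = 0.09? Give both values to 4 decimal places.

1.5460, -0.0036

Euler on (p,q): p_{n+1} = p_n + h·p', q_{n+1} = q_n + h·q'.
0.000000: (1.510000, 0.400000); f=(0.400000, -4.484700) → (1.546000, -0.003623)
(p(0.09), q(0.09)) ≈ (1.5460, -0.0036)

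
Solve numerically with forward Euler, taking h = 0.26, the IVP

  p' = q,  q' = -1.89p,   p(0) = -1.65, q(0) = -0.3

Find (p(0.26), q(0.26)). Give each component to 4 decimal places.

Euler on (p,q): p_{n+1} = p_n + h·p', q_{n+1} = q_n + h·q'.
0.000000: (-1.650000, -0.300000); f=(-0.300000, 3.118500) → (-1.728000, 0.510810)
(p(0.26), q(0.26)) ≈ (-1.7280, 0.5108)

-1.7280, 0.5108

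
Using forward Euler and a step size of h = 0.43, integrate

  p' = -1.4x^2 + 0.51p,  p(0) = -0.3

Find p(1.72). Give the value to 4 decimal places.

Euler: p_{n+1} = p_n + h·f(x_n, p_n).
x=0.000000, p=-0.300000: f=-0.153000 → p ← -0.300000 + 0.43·(-0.153000) = -0.365790
x=0.430000, p=-0.365790: f=-0.445413 → p ← -0.365790 + 0.43·(-0.445413) = -0.557318
x=0.860000, p=-0.557318: f=-1.319672 → p ← -0.557318 + 0.43·(-1.319672) = -1.124776
x=1.290000, p=-1.124776: f=-2.903376 → p ← -1.124776 + 0.43·(-2.903376) = -2.373228
p(1.72) ≈ -2.3732

-2.3732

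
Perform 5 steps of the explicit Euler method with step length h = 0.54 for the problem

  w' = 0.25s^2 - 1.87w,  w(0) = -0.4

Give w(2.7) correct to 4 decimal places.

0.6264

Euler: w_{n+1} = w_n + h·f(s_n, w_n).
s=0.000000, w=-0.400000: f=0.748000 → w ← -0.400000 + 0.54·0.748000 = 0.003920
s=0.540000, w=0.003920: f=0.065570 → w ← 0.003920 + 0.54·0.065570 = 0.039328
s=1.080000, w=0.039328: f=0.218057 → w ← 0.039328 + 0.54·0.218057 = 0.157079
s=1.620000, w=0.157079: f=0.362363 → w ← 0.157079 + 0.54·0.362363 = 0.352755
s=2.160000, w=0.352755: f=0.506749 → w ← 0.352755 + 0.54·0.506749 = 0.626399
w(2.7) ≈ 0.6264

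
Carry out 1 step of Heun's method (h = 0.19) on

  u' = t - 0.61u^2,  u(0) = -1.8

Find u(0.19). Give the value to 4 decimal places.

Heun: k1 = f(t_n, u_n); k2 = f(t_n + h, u_n + h·k1); u_{n+1} = u_n + (h/2)·(k1 + k2).
t=0.000000, u=-1.800000:
  k1 = f(0.000000, -1.800000) = -1.976400
  k2 = f(0.190000, -2.175516) = -2.697051
  u ← -1.800000 + (0.19/2)·(-1.976400 + (-2.697051)) = -2.243978
u(0.19) ≈ -2.2440

-2.2440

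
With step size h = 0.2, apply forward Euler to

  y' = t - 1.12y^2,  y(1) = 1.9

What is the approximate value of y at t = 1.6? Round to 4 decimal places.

1.1375

Euler: y_{n+1} = y_n + h·f(t_n, y_n).
t=1.000000, y=1.900000: f=-3.043200 → y ← 1.900000 + 0.2·(-3.043200) = 1.291360
t=1.200000, y=1.291360: f=-0.667724 → y ← 1.291360 + 0.2·(-0.667724) = 1.157815
t=1.400000, y=1.157815: f=-0.101400 → y ← 1.157815 + 0.2·(-0.101400) = 1.137535
y(1.6) ≈ 1.1375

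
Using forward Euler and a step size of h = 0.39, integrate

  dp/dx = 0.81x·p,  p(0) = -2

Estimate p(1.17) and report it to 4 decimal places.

Euler: p_{n+1} = p_n + h·f(x_n, p_n).
x=0.000000, p=-2.000000: f=0.000000 → p ← -2.000000 + 0.39·0.000000 = -2.000000
x=0.390000, p=-2.000000: f=-0.631800 → p ← -2.000000 + 0.39·(-0.631800) = -2.246402
x=0.780000, p=-2.246402: f=-1.419277 → p ← -2.246402 + 0.39·(-1.419277) = -2.799920
p(1.17) ≈ -2.7999

-2.7999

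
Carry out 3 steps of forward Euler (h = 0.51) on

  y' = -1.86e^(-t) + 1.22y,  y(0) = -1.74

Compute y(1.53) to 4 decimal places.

-11.1902

Euler: y_{n+1} = y_n + h·f(t_n, y_n).
t=0.000000, y=-1.740000: f=-3.982800 → y ← -1.740000 + 0.51·(-3.982800) = -3.771228
t=0.510000, y=-3.771228: f=-5.717820 → y ← -3.771228 + 0.51·(-5.717820) = -6.687316
t=1.020000, y=-6.687316: f=-8.829232 → y ← -6.687316 + 0.51·(-8.829232) = -11.190225
y(1.53) ≈ -11.1902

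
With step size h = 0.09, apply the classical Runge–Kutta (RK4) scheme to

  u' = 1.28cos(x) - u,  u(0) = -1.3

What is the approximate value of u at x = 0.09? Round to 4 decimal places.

RK4: k1 = f(x_n, u_n); k2 = f(x_n + h/2, u_n + (h/2)·k1); k3 = f(x_n + h/2, u_n + (h/2)·k2); k4 = f(x_n + h, u_n + h·k3); u_{n+1} = u_n + (h/6)·(k1 + 2k2 + 2k3 + k4).
x=0.000000, u=-1.300000:
  k1 = f(0.000000, -1.300000) = 2.580000
  k2 = f(0.045000, -1.183900) = 2.462604
  k3 = f(0.045000, -1.189183) = 2.467887
  k4 = f(0.090000, -1.077890) = 2.352710
  u ← -1.300000 + (0.09/6)·(k1 + 2k2 + 2k3 + k4) = -1.078095
u(0.09) ≈ -1.0781

-1.0781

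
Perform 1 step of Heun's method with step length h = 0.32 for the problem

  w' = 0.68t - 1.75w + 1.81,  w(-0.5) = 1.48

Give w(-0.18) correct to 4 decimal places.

Heun: k1 = f(t_n, w_n); k2 = f(t_n + h, w_n + h·k1); w_{n+1} = w_n + (h/2)·(k1 + k2).
t=-0.500000, w=1.480000:
  k1 = f(-0.500000, 1.480000) = -1.120000
  k2 = f(-0.180000, 1.121600) = -0.275200
  w ← 1.480000 + (0.32/2)·(-1.120000 + (-0.275200)) = 1.256768
w(-0.18) ≈ 1.2568

1.2568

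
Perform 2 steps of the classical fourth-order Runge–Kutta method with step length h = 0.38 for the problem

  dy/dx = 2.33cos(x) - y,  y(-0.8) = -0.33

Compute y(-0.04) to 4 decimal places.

0.9743

RK4: k1 = f(x_n, y_n); k2 = f(x_n + h/2, y_n + (h/2)·k1); k3 = f(x_n + h/2, y_n + (h/2)·k2); k4 = f(x_n + h, y_n + h·k3); y_{n+1} = y_n + (h/6)·(k1 + 2k2 + 2k3 + k4).
x=-0.800000, y=-0.330000:
  k1 = f(-0.800000, -0.330000) = 1.953327
  k2 = f(-0.610000, 0.041132) = 1.868648
  k3 = f(-0.610000, 0.025043) = 1.884737
  k4 = f(-0.420000, 0.386200) = 1.741297
  y ← -0.330000 + (0.38/6)·(k1 + 2k2 + 2k3 + k4) = 0.379422
x=-0.420000, y=0.379422:
  k1 = f(-0.420000, 0.379422) = 1.748076
  k2 = f(-0.230000, 0.711556) = 1.557087
  k3 = f(-0.230000, 0.675268) = 1.593375
  k4 = f(-0.040000, 0.984904) = 1.343232
  y ← 0.379422 + (0.38/6)·(k1 + 2k2 + 2k3 + k4) = 0.974263
y(-0.04) ≈ 0.9743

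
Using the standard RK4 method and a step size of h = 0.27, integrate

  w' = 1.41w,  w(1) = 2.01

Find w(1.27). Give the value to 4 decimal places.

2.9411

RK4: k1 = f(x_n, w_n); k2 = f(x_n + h/2, w_n + (h/2)·k1); k3 = f(x_n + h/2, w_n + (h/2)·k2); k4 = f(x_n + h, w_n + h·k3); w_{n+1} = w_n + (h/6)·(k1 + 2k2 + 2k3 + k4).
x=1.000000, w=2.010000:
  k1 = f(1.000000, 2.010000) = 2.834100
  k2 = f(1.135000, 2.392603) = 3.373571
  k3 = f(1.135000, 2.465432) = 3.476259
  k4 = f(1.270000, 2.948590) = 4.157512
  w ← 2.010000 + (0.27/6)·(k1 + 2k2 + 2k3 + k4) = 2.941107
w(1.27) ≈ 2.9411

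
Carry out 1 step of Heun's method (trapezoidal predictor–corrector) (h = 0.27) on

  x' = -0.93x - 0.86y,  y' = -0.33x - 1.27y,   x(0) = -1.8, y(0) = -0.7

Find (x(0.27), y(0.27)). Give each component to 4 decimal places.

-1.3091, -0.3956

Heun on (x,y): k1 = f(t_n, state_n); k2 = f(t_n + h, state_n + h·k1); state_{n+1} = state_n + (h/2)·(k1 + k2).
0.000000: (-1.800000, -0.700000)
  k1 = (2.276000, 1.483000)
  predictor → (-1.185480, -0.299590)
  k2 = (1.360144, 0.771688)
  → (-1.309121, -0.395617)
(x(0.27), y(0.27)) ≈ (-1.3091, -0.3956)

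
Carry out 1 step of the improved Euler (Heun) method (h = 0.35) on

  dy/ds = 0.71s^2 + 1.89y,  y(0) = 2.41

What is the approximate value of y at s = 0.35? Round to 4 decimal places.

Heun: k1 = f(s_n, y_n); k2 = f(s_n + h, y_n + h·k1); y_{n+1} = y_n + (h/2)·(k1 + k2).
s=0.000000, y=2.410000:
  k1 = f(0.000000, 2.410000) = 4.554900
  k2 = f(0.350000, 4.004215) = 7.654941
  y ← 2.410000 + (0.35/2)·(4.554900 + 7.654941) = 4.546722
y(0.35) ≈ 4.5467

4.5467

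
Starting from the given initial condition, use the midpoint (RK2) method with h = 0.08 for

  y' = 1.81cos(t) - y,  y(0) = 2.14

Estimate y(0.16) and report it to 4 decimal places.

2.0901

Midpoint: k1 = f(t_n, y_n); k2 = f(t_n + h/2, y_n + (h/2)·k1); y_{n+1} = y_n + h·k2.
t=0.000000, y=2.140000:
  k1 = f(0.000000, 2.140000) = -0.330000
  k2 = f(0.040000, 2.126800) = -0.318248
  y ← 2.140000 + 0.08·(-0.318248) = 2.114540
t=0.080000, y=2.114540:
  k1 = f(0.080000, 2.114540) = -0.310329
  k2 = f(0.120000, 2.102127) = -0.305143
  y ← 2.114540 + 0.08·(-0.305143) = 2.090129
y(0.16) ≈ 2.0901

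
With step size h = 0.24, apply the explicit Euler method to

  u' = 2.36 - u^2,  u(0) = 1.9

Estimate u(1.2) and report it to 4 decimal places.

Euler: u_{n+1} = u_n + h·f(x_n, u_n).
x=0.000000, u=1.900000: f=-1.250000 → u ← 1.900000 + 0.24·(-1.250000) = 1.600000
x=0.240000, u=1.600000: f=-0.200000 → u ← 1.600000 + 0.24·(-0.200000) = 1.552000
x=0.480000, u=1.552000: f=-0.048704 → u ← 1.552000 + 0.24·(-0.048704) = 1.540311
x=0.720000, u=1.540311: f=-0.012558 → u ← 1.540311 + 0.24·(-0.012558) = 1.537297
x=0.960000, u=1.537297: f=-0.003282 → u ← 1.537297 + 0.24·(-0.003282) = 1.536509
u(1.2) ≈ 1.5365

1.5365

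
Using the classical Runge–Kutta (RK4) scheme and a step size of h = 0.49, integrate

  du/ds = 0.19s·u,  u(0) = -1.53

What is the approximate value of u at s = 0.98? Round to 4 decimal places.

RK4: k1 = f(s_n, u_n); k2 = f(s_n + h/2, u_n + (h/2)·k1); k3 = f(s_n + h/2, u_n + (h/2)·k2); k4 = f(s_n + h, u_n + h·k3); u_{n+1} = u_n + (h/6)·(k1 + 2k2 + 2k3 + k4).
s=0.000000, u=-1.530000:
  k1 = f(0.000000, -1.530000) = 0.000000
  k2 = f(0.245000, -1.530000) = -0.071222
  k3 = f(0.245000, -1.547449) = -0.072034
  k4 = f(0.490000, -1.565297) = -0.145729
  u ← -1.530000 + (0.49/6)·(k1 + 2k2 + 2k3 + k4) = -1.565300
s=0.490000, u=-1.565300:
  k1 = f(0.490000, -1.565300) = -0.145729
  k2 = f(0.735000, -1.601003) = -0.223580
  k3 = f(0.735000, -1.620077) = -0.226244
  k4 = f(0.980000, -1.676159) = -0.312101
  u ← -1.565300 + (0.49/6)·(k1 + 2k2 + 2k3 + k4) = -1.676160
u(0.98) ≈ -1.6762

-1.6762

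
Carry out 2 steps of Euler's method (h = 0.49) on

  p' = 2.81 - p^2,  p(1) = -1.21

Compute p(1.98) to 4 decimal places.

Euler: p_{n+1} = p_n + h·f(t_n, p_n).
t=1.000000, p=-1.210000: f=1.345900 → p ← -1.210000 + 0.49·1.345900 = -0.550509
t=1.490000, p=-0.550509: f=2.506940 → p ← -0.550509 + 0.49·2.506940 = 0.677892
p(1.98) ≈ 0.6779

0.6779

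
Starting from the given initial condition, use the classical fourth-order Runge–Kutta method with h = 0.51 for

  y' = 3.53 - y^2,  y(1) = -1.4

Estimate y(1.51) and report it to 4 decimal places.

-0.0340

RK4: k1 = f(x_n, y_n); k2 = f(x_n + h/2, y_n + (h/2)·k1); k3 = f(x_n + h/2, y_n + (h/2)·k2); k4 = f(x_n + h, y_n + h·k3); y_{n+1} = y_n + (h/6)·(k1 + 2k2 + 2k3 + k4).
x=1.000000, y=-1.400000:
  k1 = f(1.000000, -1.400000) = 1.570000
  k2 = f(1.255000, -0.999650) = 2.530700
  k3 = f(1.255000, -0.754672) = 2.960471
  k4 = f(1.510000, 0.109840) = 3.517935
  y ← -1.400000 + (0.51/6)·(k1 + 2k2 + 2k3 + k4) = -0.034026
y(1.51) ≈ -0.0340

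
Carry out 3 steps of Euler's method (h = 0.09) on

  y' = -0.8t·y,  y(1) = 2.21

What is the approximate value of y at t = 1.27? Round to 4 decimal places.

1.7294

Euler: y_{n+1} = y_n + h·f(t_n, y_n).
t=1.000000, y=2.210000: f=-1.768000 → y ← 2.210000 + 0.09·(-1.768000) = 2.050880
t=1.090000, y=2.050880: f=-1.788367 → y ← 2.050880 + 0.09·(-1.788367) = 1.889927
t=1.180000, y=1.889927: f=-1.784091 → y ← 1.889927 + 0.09·(-1.784091) = 1.729359
y(1.27) ≈ 1.7294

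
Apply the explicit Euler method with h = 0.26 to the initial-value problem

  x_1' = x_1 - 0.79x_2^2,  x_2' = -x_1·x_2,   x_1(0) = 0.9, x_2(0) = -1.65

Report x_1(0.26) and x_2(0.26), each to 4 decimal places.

Euler on (x_1,x_2): x_1_{n+1} = x_1_n + h·x_1', x_2_{n+1} = x_2_n + h·x_2'.
0.000000: (0.900000, -1.650000); f=(-1.250775, 1.485000) → (0.574798, -1.263900)
(x_1(0.26), x_2(0.26)) ≈ (0.5748, -1.2639)

0.5748, -1.2639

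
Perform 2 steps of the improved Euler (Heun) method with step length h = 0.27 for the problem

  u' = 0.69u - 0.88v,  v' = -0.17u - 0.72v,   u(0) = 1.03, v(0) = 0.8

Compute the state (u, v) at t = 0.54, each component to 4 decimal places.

Heun on (u,v): k1 = f(t_n, state_n); k2 = f(t_n + h, state_n + h·k1); state_{n+1} = state_n + (h/2)·(k1 + k2).
0.000000: (1.030000, 0.800000)
  k1 = (0.006700, -0.751100)
  predictor → (1.031809, 0.597203)
  k2 = (0.186410, -0.605394)
  → (1.056070, 0.616873)
0.270000: (1.056070, 0.616873)
  k1 = (0.185840, -0.623681)
  predictor → (1.106246, 0.448480)
  k2 = (0.368648, -0.510967)
  → (1.130926, 0.463696)
(u(0.54), v(0.54)) ≈ (1.1309, 0.4637)

1.1309, 0.4637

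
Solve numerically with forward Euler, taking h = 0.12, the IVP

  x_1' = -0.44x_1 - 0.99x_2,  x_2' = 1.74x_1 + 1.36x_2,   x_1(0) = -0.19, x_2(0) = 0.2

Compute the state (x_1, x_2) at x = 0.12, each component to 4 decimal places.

Euler on (x_1,x_2): x_1_{n+1} = x_1_n + h·x_1', x_2_{n+1} = x_2_n + h·x_2'.
0.000000: (-0.190000, 0.200000); f=(-0.114400, -0.058600) → (-0.203728, 0.192968)
(x_1(0.12), x_2(0.12)) ≈ (-0.2037, 0.1930)

-0.2037, 0.1930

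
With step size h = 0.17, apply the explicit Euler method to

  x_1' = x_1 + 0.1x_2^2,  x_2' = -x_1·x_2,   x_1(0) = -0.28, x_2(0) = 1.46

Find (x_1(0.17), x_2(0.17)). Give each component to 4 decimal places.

Euler on (x_1,x_2): x_1_{n+1} = x_1_n + h·x_1', x_2_{n+1} = x_2_n + h·x_2'.
0.000000: (-0.280000, 1.460000); f=(-0.066840, 0.408800) → (-0.291363, 1.529496)
(x_1(0.17), x_2(0.17)) ≈ (-0.2914, 1.5295)

-0.2914, 1.5295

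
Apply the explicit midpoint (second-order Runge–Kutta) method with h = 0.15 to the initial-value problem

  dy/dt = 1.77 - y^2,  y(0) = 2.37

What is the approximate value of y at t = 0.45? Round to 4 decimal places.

Midpoint: k1 = f(t_n, y_n); k2 = f(t_n + h/2, y_n + (h/2)·k1); y_{n+1} = y_n + h·k2.
t=0.000000, y=2.370000:
  k1 = f(0.000000, 2.370000) = -3.846900
  k2 = f(0.075000, 2.081482) = -2.562569
  y ← 2.370000 + 0.15·(-2.562569) = 1.985615
t=0.150000, y=1.985615:
  k1 = f(0.150000, 1.985615) = -2.172665
  k2 = f(0.225000, 1.822665) = -1.552107
  y ← 1.985615 + 0.15·(-1.552107) = 1.752799
t=0.300000, y=1.752799:
  k1 = f(0.300000, 1.752799) = -1.302303
  k2 = f(0.375000, 1.655126) = -0.969442
  y ← 1.752799 + 0.15·(-0.969442) = 1.607382
y(0.45) ≈ 1.6074

1.6074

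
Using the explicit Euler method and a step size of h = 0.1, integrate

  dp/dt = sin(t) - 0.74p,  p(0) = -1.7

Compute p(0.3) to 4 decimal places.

Euler: p_{n+1} = p_n + h·f(t_n, p_n).
t=0.000000, p=-1.700000: f=1.258000 → p ← -1.700000 + 0.1·1.258000 = -1.574200
t=0.100000, p=-1.574200: f=1.264741 → p ← -1.574200 + 0.1·1.264741 = -1.447726
t=0.200000, p=-1.447726: f=1.269986 → p ← -1.447726 + 0.1·1.269986 = -1.320727
p(0.3) ≈ -1.3207

-1.3207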